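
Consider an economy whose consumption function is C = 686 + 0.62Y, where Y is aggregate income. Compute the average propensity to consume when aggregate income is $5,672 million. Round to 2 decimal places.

APC = 0.74

C = 686 + 0.62(5672) = 4202.64
APC = C/Y = 4202.64/5672 = 0.74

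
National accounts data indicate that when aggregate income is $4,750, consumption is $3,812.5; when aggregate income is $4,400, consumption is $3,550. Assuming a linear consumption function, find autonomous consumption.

a = 250

MPC = ΔC/ΔY = (3812.5 − 3550)/(4750 − 4400) = 262.5/350 = 0.75
a = C − MPC·Y = 3550 − 0.75(4400) = 3550 − 3300 = 250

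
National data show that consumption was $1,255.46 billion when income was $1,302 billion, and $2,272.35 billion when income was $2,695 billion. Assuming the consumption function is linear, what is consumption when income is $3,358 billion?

C = 2756.34

MPC = (2272.35 − 1255.46)/(2695 − 1302) = 1016.89/1393 = 0.73
a = 1255.46 − 0.73(1302) = 1255.46 − 950.46 = 305
C = 305 + 0.73(3358) = 305 + 2451.34 = 2756.34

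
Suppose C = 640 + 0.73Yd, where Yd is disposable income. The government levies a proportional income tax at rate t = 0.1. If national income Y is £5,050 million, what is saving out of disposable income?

S = 587.15

Yd = (1 − 0.1)(5050) = 0.9(5050) = 4545
C = 640 + 0.73(4545) = 640 + 3317.85 = 3957.85
S = Yd − C = 4545 − 3957.85 = 587.15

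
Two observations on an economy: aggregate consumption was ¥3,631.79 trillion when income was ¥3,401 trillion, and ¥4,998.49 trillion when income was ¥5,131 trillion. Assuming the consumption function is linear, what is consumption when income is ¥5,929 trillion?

MPC = (4998.49 − 3631.79)/(5131 − 3401) = 1366.7/1730 = 0.79
a = 3631.79 − 0.79(3401) = 3631.79 − 2686.79 = 945
C = 945 + 0.79(5929) = 945 + 4683.91 = 5628.91

C = 5628.91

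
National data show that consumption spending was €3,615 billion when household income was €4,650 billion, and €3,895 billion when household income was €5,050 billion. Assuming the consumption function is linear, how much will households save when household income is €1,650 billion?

MPC = (3895 − 3615)/(5050 − 4650) = 280/400 = 0.7
a = 3615 − 0.7(4650) = 3615 − 3255 = 360
C = 360 + 0.7(1650) = 1515
S = 1650 − 1515 = 135

S = 135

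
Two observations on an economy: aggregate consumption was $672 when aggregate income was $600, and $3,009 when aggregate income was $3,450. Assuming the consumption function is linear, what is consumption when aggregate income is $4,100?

MPC = (3009 − 672)/(3450 − 600) = 2337/2850 = 0.82
a = 672 − 0.82(600) = 672 − 492 = 180
C = 180 + 0.82(4100) = 180 + 3362 = 3542

C = 3542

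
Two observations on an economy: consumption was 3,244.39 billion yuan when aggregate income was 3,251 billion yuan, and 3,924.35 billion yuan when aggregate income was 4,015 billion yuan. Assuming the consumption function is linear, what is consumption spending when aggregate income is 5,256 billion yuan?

C = 5028.84

MPC = (3924.35 − 3244.39)/(4015 − 3251) = 679.96/764 = 0.89
a = 3244.39 − 0.89(3251) = 3244.39 − 2893.39 = 351
C = 351 + 0.89(5256) = 351 + 4677.84 = 5028.84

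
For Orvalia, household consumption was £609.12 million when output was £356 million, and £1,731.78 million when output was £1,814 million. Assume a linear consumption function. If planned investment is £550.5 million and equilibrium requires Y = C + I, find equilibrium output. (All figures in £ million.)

MPC = (1731.78 − 609.12)/(1814 − 356) = 1122.66/1458 = 0.77
a = 609.12 − 0.77(356) = 335
Equilibrium: Y = 335 + 0.77Y + 550.5
0.23Y = 885.5, so Y = 885.5/0.23 = 3850

Y = 3850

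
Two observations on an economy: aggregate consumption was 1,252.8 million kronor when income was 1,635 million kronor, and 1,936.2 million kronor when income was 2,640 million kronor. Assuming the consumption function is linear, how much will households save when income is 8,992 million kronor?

S = 2736.44

MPC = (1936.2 − 1252.8)/(2640 − 1635) = 683.4/1005 = 0.68
a = 1252.8 − 0.68(1635) = 1252.8 − 1111.8 = 141
C = 141 + 0.68(8992) = 6255.56
S = 8992 − 6255.56 = 2736.44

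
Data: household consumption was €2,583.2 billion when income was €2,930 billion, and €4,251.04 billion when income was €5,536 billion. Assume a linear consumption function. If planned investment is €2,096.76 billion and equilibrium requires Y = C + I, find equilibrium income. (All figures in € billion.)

Y = 7791

MPC = (4251.04 − 2583.2)/(5536 − 2930) = 1667.84/2606 = 0.64
a = 2583.2 − 0.64(2930) = 708
Equilibrium: Y = 708 + 0.64Y + 2096.76
0.36Y = 2804.76, so Y = 2804.76/0.36 = 7791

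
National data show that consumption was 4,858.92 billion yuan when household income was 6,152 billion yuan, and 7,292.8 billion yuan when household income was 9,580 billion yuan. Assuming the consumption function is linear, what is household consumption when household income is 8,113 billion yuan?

C = 6251.23

MPC = (7292.8 − 4858.92)/(9580 − 6152) = 2433.88/3428 = 0.71
a = 4858.92 − 0.71(6152) = 4858.92 − 4367.92 = 491
C = 491 + 0.71(8113) = 491 + 5760.23 = 6251.23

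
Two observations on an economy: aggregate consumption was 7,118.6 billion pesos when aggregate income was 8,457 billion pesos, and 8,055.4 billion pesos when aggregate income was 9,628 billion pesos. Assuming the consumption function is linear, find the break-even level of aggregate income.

Y = 1765

MPC = (8055.4 − 7118.6)/(9628 − 8457) = 936.8/1171 = 0.8
a = 7118.6 − 0.8(8457) = 7118.6 − 6765.6 = 353
Break-even: Y = a/(1−MPC) = 353/0.2 = 1765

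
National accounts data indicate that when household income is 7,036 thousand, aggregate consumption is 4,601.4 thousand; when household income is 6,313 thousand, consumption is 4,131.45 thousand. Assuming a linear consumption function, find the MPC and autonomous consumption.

MPC = ΔC/ΔY = (4601.4 − 4131.45)/(7036 − 6313) = 469.95/723 = 0.65
a = C − MPC·Y = 4131.45 − 0.65(6313) = 4131.45 − 4103.45 = 28

MPC = 0.65; a = 28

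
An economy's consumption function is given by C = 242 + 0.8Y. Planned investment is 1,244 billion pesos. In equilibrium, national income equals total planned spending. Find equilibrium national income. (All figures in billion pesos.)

Y = C + I = 242 + 0.8Y + 1244
Y − 0.8Y = 1486
0.2Y = 1486, so Y = 1486/0.2 = 7430

Y = 7430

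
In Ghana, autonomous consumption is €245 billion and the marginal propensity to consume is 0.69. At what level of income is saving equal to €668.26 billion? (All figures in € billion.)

Y = 2946

S = Y − C = -245 + 0.31Y
-245 + 0.31Y = 668.26, so 0.31Y = 913.26 and Y = 2946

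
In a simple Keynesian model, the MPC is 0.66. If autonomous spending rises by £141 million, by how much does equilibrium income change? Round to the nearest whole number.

ΔY ≈ 415

The multiplier is 1/(1 − MPC) = 1/0.34.
ΔY = 141/0.34 = 414.71 ≈ 415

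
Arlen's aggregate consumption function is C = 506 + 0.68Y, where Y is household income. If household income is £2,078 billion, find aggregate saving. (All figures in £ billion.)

C = 506 + 0.68(2078) = 506 + 1413.04 = 1919.04
S = Y − C = 2078 − 1919.04 = 158.96

S = 158.96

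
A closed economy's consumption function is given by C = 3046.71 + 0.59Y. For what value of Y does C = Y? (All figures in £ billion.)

Y = 7431

At break-even, C = Y: 3046.71 + 0.59Y = Y
0.41Y = 3046.71, so Y = 3046.71/0.41 = 7431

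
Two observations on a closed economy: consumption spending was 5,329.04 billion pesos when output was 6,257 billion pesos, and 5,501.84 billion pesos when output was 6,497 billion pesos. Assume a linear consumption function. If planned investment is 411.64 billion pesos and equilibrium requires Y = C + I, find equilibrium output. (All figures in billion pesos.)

Y = 4413

MPC = (5501.84 − 5329.04)/(6497 − 6257) = 172.8/240 = 0.72
a = 5329.04 − 0.72(6257) = 824
Equilibrium: Y = 824 + 0.72Y + 411.64
0.28Y = 1235.64, so Y = 1235.64/0.28 = 4413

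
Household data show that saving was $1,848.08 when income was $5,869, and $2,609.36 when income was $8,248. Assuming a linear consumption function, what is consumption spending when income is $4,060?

C = 2790.8

MPS = ΔS/ΔY = (2609.36 − 1848.08)/(8248 − 5869) = 761.28/2379 = 0.32
MPC = 1 − MPS = 0.68
Autonomous saving = 1848.08 − 0.32(5869) = -30, so a = 30
C = 30 + 0.68(4060) = 30 + 2760.8 = 2790.8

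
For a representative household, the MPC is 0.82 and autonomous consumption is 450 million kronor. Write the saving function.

S = -450 + 0.18Y

S = Y − C = Y − (450 + 0.82Y) = -450 + (1 − 0.82)Y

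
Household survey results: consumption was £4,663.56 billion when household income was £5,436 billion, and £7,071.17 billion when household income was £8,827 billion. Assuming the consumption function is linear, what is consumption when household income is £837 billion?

C = 1398.27

MPC = (7071.17 − 4663.56)/(8827 − 5436) = 2407.61/3391 = 0.71
a = 4663.56 − 0.71(5436) = 4663.56 − 3859.56 = 804
C = 804 + 0.71(837) = 804 + 594.27 = 1398.27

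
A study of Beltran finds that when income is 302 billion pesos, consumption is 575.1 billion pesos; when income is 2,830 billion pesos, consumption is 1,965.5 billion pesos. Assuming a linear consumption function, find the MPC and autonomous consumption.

MPC = 0.55; a = 409

MPC = ΔC/ΔY = (1965.5 − 575.1)/(2830 − 302) = 1390.4/2528 = 0.55
a = C − MPC·Y = 575.1 − 0.55(302) = 575.1 − 166.1 = 409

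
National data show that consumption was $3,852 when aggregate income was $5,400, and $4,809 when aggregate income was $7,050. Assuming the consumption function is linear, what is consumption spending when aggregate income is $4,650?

MPC = (4809 − 3852)/(7050 − 5400) = 957/1650 = 0.58
a = 3852 − 0.58(5400) = 3852 − 3132 = 720
C = 720 + 0.58(4650) = 720 + 2697 = 3417

C = 3417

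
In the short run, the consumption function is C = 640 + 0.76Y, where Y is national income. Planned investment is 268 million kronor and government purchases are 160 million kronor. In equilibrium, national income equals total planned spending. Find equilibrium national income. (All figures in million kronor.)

Y = 4450

Y = C + I + G = 640 + 0.76Y + 268 + 160
Y − 0.76Y = 1068
0.24Y = 1068, so Y = 1068/0.24 = 4450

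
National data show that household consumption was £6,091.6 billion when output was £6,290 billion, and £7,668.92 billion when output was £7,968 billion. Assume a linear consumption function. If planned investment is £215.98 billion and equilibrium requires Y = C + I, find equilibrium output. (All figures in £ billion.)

Y = 6583

MPC = (7668.92 − 6091.6)/(7968 − 6290) = 1577.32/1678 = 0.94
a = 6091.6 − 0.94(6290) = 179
Equilibrium: Y = 179 + 0.94Y + 215.98
0.06Y = 394.98, so Y = 394.98/0.06 = 6583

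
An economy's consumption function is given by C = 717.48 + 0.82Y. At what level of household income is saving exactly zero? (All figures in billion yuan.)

Y = 3986

At break-even, C = Y: 717.48 + 0.82Y = Y
0.18Y = 717.48, so Y = 717.48/0.18 = 3986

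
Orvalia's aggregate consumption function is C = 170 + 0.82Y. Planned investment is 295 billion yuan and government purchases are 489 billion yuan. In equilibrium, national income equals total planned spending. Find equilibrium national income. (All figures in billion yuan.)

Y = 5300

Y = C + I + G = 170 + 0.82Y + 295 + 489
Y − 0.82Y = 954
0.18Y = 954, so Y = 954/0.18 = 5300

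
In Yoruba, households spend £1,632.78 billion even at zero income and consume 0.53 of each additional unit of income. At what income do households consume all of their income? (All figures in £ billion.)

At break-even, C = Y: 1632.78 + 0.53Y = Y
0.47Y = 1632.78, so Y = 1632.78/0.47 = 3474

Y = 3474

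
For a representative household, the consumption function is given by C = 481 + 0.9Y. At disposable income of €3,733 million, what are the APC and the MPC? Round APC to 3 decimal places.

MPC = 0.9 (the slope of the consumption function)
C = 481 + 0.9(3733) = 3840.7, so APC = 3840.7/3733 = 1.029

APC = 1.029; MPC = 0.9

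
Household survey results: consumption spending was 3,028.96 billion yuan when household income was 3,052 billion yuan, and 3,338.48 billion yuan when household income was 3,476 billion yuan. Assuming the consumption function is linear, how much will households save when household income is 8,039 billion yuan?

MPC = (3338.48 − 3028.96)/(3476 − 3052) = 309.52/424 = 0.73
a = 3028.96 − 0.73(3052) = 3028.96 − 2227.96 = 801
C = 801 + 0.73(8039) = 6669.47
S = 8039 − 6669.47 = 1369.53

S = 1369.53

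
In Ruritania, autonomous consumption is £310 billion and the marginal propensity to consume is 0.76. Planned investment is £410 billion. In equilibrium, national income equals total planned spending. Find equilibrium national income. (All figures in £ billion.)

Y = 3000

Y = C + I = 310 + 0.76Y + 410
Y − 0.76Y = 720
0.24Y = 720, so Y = 720/0.24 = 3000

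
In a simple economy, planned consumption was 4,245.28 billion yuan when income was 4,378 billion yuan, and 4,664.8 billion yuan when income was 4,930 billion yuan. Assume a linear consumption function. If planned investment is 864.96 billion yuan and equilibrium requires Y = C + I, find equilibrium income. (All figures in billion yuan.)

Y = 7429

MPC = (4664.8 − 4245.28)/(4930 − 4378) = 419.52/552 = 0.76
a = 4245.28 − 0.76(4378) = 918
Equilibrium: Y = 918 + 0.76Y + 864.96
0.24Y = 1782.96, so Y = 1782.96/0.24 = 7429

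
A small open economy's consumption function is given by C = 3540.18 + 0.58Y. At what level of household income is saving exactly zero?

Y = 8429

At break-even, C = Y: 3540.18 + 0.58Y = Y
0.42Y = 3540.18, so Y = 3540.18/0.42 = 8429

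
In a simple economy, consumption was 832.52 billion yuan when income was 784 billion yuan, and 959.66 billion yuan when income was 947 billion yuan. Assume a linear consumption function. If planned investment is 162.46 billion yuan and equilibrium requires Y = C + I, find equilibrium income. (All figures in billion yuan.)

MPC = (959.66 − 832.52)/(947 − 784) = 127.14/163 = 0.78
a = 832.52 − 0.78(784) = 221
Equilibrium: Y = 221 + 0.78Y + 162.46
0.22Y = 383.46, so Y = 383.46/0.22 = 1743

Y = 1743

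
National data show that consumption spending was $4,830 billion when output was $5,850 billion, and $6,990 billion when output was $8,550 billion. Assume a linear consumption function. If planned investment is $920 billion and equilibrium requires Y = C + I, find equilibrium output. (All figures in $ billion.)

Y = 5350

MPC = (6990 − 4830)/(8550 − 5850) = 2160/2700 = 0.8
a = 4830 − 0.8(5850) = 150
Equilibrium: Y = 150 + 0.8Y + 920
0.2Y = 1070, so Y = 1070/0.2 = 5350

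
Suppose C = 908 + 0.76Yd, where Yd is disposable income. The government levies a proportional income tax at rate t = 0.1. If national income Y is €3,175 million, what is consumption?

Yd = (1 − 0.1)(3175) = 0.9(3175) = 2857.5
C = 908 + 0.76(2857.5) = 908 + 2171.7 = 3079.7

C = 3079.7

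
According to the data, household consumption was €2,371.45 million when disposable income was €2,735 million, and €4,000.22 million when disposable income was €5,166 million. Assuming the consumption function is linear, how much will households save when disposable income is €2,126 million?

S = 162.58

MPC = (4000.22 − 2371.45)/(5166 − 2735) = 1628.77/2431 = 0.67
a = 2371.45 − 0.67(2735) = 2371.45 − 1832.45 = 539
C = 539 + 0.67(2126) = 1963.42
S = 2126 − 1963.42 = 162.58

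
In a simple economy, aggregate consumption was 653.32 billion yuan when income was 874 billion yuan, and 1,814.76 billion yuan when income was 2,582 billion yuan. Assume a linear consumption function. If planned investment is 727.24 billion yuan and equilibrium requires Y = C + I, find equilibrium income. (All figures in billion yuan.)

MPC = (1814.76 − 653.32)/(2582 − 874) = 1161.44/1708 = 0.68
a = 653.32 − 0.68(874) = 59
Equilibrium: Y = 59 + 0.68Y + 727.24
0.32Y = 786.24, so Y = 786.24/0.32 = 2457

Y = 2457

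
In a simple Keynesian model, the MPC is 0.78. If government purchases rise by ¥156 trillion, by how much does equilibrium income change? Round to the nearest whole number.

The multiplier is 1/(1 − MPC) = 1/0.22.
ΔY = 156/0.22 = 709.09 ≈ 709

ΔY ≈ 709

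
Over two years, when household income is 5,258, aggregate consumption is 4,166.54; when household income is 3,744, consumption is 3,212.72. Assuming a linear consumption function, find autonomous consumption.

a = 854

MPC = ΔC/ΔY = (4166.54 − 3212.72)/(5258 − 3744) = 953.82/1514 = 0.63
a = C − MPC·Y = 3212.72 − 0.63(3744) = 3212.72 − 2358.72 = 854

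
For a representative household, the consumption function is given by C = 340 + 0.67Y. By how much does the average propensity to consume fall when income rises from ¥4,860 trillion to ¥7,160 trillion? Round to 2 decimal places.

ΔAPC = 0.02

At Y = 4860: C = 340 + 0.67(4860) = 3596.2, APC = 3596.2/4860 = 0.740
At Y = 7160: C = 5137.2, APC = 5137.2/7160 = 0.717
Fall in APC = 0.740 − 0.717 = 0.023 ≈ 0.02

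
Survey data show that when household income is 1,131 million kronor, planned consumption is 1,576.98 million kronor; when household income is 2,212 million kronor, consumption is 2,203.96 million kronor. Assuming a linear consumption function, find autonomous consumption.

MPC = ΔC/ΔY = (2203.96 − 1576.98)/(2212 − 1131) = 626.98/1081 = 0.58
a = C − MPC·Y = 1576.98 − 0.58(1131) = 1576.98 − 655.98 = 921

a = 921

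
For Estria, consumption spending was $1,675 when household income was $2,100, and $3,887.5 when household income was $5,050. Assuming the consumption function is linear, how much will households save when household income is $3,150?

MPC = (3887.5 − 1675)/(5050 − 2100) = 2212.5/2950 = 0.75
a = 1675 − 0.75(2100) = 1675 − 1575 = 100
C = 100 + 0.75(3150) = 2462.5
S = 3150 − 2462.5 = 687.5

S = 687.5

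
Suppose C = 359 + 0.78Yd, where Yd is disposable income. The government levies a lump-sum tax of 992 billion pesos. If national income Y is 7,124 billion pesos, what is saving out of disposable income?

Yd = Y − T = 7124 − 992 = 6132
C = 359 + 0.78(6132) = 359 + 4782.96 = 5141.96
S = Yd − C = 6132 − 5141.96 = 990.04

S = 990.04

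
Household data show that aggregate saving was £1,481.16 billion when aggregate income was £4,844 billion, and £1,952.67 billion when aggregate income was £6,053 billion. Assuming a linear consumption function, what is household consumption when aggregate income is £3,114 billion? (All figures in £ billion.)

C = 2307.54

MPS = ΔS/ΔY = (1952.67 − 1481.16)/(6053 − 4844) = 471.51/1209 = 0.39
MPC = 1 − MPS = 0.61
Autonomous saving = 1481.16 − 0.39(4844) = -408, so a = 408
C = 408 + 0.61(3114) = 408 + 1899.54 = 2307.54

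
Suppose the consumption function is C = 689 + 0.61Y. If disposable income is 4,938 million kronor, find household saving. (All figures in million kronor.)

C = 689 + 0.61(4938) = 689 + 3012.18 = 3701.18
S = Y − C = 4938 − 3701.18 = 1236.82

S = 1236.82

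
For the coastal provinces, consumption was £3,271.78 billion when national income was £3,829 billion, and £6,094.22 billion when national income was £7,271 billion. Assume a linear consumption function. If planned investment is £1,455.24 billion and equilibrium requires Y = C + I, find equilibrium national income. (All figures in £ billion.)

MPC = (6094.22 − 3271.78)/(7271 − 3829) = 2822.44/3442 = 0.82
a = 3271.78 − 0.82(3829) = 132
Equilibrium: Y = 132 + 0.82Y + 1455.24
0.18Y = 1587.24, so Y = 1587.24/0.18 = 8818

Y = 8818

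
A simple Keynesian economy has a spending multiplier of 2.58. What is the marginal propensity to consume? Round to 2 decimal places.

MPC = 0.61

k = 1/(1 − MPC), so 1 − MPC = 1/k = 1/2.58 = 0.3876
MPC = 1 − 0.3876 = 0.61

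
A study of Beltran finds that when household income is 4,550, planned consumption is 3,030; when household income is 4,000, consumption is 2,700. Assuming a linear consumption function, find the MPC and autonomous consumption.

MPC = 0.6; a = 300

MPC = ΔC/ΔY = (3030 − 2700)/(4550 − 4000) = 330/550 = 0.6
a = C − MPC·Y = 2700 − 0.6(4000) = 2700 − 2400 = 300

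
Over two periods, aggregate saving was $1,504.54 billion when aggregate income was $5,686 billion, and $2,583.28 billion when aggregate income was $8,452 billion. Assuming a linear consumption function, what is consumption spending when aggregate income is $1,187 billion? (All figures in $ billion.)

MPS = ΔS/ΔY = (2583.28 − 1504.54)/(8452 − 5686) = 1078.74/2766 = 0.39
MPC = 1 − MPS = 0.61
Autonomous saving = 1504.54 − 0.39(5686) = -713, so a = 713
C = 713 + 0.61(1187) = 713 + 724.07 = 1437.07

C = 1437.07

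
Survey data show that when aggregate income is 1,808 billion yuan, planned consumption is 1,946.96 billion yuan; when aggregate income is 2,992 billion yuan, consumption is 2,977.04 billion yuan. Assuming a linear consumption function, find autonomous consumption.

a = 374

MPC = ΔC/ΔY = (2977.04 − 1946.96)/(2992 − 1808) = 1030.08/1184 = 0.87
a = C − MPC·Y = 1946.96 − 0.87(1808) = 1946.96 − 1572.96 = 374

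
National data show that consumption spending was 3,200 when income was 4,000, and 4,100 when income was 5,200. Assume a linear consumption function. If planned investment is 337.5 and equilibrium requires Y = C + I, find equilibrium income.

MPC = (4100 − 3200)/(5200 − 4000) = 900/1200 = 0.75
a = 3200 − 0.75(4000) = 200
Equilibrium: Y = 200 + 0.75Y + 337.5
0.25Y = 537.5, so Y = 537.5/0.25 = 2150

Y = 2150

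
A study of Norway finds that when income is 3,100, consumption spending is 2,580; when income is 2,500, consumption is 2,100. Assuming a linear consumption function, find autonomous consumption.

a = 100

MPC = ΔC/ΔY = (2580 − 2100)/(3100 − 2500) = 480/600 = 0.8
a = C − MPC·Y = 2100 − 0.8(2500) = 2100 − 2000 = 100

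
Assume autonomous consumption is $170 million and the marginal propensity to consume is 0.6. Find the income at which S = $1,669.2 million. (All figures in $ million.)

S = Y − C = -170 + 0.4Y
-170 + 0.4Y = 1669.2, so 0.4Y = 1839.2 and Y = 4598

Y = 4598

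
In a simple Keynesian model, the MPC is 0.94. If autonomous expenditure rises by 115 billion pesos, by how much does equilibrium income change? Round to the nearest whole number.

The multiplier is 1/(1 − MPC) = 1/0.06.
ΔY = 115/0.06 = 1916.67 ≈ 1917

ΔY ≈ 1917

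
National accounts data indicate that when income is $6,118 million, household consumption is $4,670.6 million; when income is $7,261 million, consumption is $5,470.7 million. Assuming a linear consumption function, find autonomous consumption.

a = 388

MPC = ΔC/ΔY = (5470.7 − 4670.6)/(7261 − 6118) = 800.1/1143 = 0.7
a = C − MPC·Y = 4670.6 − 0.7(6118) = 4670.6 − 4282.6 = 388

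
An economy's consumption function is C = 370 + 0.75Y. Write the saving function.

S = Y − C = Y − (370 + 0.75Y) = -370 + (1 − 0.75)Y

S = -370 + 0.25Y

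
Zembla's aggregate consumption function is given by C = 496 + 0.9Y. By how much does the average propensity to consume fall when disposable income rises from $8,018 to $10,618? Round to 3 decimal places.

At Y = 8018: C = 496 + 0.9(8018) = 7712.2, APC = 7712.2/8018 = 0.9619
At Y = 10618: C = 10052.2, APC = 10052.2/10618 = 0.9467
Fall in APC = 0.9619 − 0.9467 = 0.0152 ≈ 0.015

ΔAPC = 0.015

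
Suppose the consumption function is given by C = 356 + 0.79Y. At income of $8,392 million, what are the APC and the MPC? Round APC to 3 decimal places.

MPC = 0.79 (the slope of the consumption function)
C = 356 + 0.79(8392) = 6985.68, so APC = 6985.68/8392 = 0.832

APC = 0.832; MPC = 0.79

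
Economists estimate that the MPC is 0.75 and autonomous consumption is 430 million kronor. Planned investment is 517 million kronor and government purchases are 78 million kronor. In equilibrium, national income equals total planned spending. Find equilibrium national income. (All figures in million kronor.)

Y = 4100

Y = C + I + G = 430 + 0.75Y + 517 + 78
Y − 0.75Y = 1025
0.25Y = 1025, so Y = 1025/0.25 = 4100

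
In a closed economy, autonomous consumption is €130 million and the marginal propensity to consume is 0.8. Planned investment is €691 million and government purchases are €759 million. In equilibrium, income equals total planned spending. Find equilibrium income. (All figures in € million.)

Y = 7900

Y = C + I + G = 130 + 0.8Y + 691 + 759
Y − 0.8Y = 1580
0.2Y = 1580, so Y = 1580/0.2 = 7900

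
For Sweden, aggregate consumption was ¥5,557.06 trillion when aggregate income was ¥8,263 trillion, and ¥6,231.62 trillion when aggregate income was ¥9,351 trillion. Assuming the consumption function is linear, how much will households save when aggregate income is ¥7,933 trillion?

MPC = (6231.62 − 5557.06)/(9351 − 8263) = 674.56/1088 = 0.62
a = 5557.06 − 0.62(8263) = 5557.06 − 5123.06 = 434
C = 434 + 0.62(7933) = 5352.46
S = 7933 − 5352.46 = 2580.54

S = 2580.54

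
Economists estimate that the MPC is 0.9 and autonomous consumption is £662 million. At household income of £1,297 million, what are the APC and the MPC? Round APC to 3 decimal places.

APC = 1.410; MPC = 0.9

MPC = 0.9 (the slope of the consumption function)
C = 662 + 0.9(1297) = 1829.3, so APC = 1829.3/1297 = 1.410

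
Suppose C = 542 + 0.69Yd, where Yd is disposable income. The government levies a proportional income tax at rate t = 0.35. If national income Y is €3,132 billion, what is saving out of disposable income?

S = 89.098

Yd = (1 − 0.35)(3132) = 0.65(3132) = 2035.8
C = 542 + 0.69(2035.8) = 542 + 1404.702 = 1946.702
S = Yd − C = 2035.8 − 1946.702 = 89.098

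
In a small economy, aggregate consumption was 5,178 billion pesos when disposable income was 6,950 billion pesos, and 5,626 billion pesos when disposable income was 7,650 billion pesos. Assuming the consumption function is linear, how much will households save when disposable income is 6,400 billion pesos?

S = 1574

MPC = (5626 − 5178)/(7650 − 6950) = 448/700 = 0.64
a = 5178 − 0.64(6950) = 5178 − 4448 = 730
C = 730 + 0.64(6400) = 4826
S = 6400 − 4826 = 1574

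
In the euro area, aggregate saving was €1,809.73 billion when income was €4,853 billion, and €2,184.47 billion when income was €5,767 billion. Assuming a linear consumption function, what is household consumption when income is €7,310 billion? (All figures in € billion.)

MPS = ΔS/ΔY = (2184.47 − 1809.73)/(5767 − 4853) = 374.74/914 = 0.41
MPC = 1 − MPS = 0.59
Autonomous saving = 1809.73 − 0.41(4853) = -180, so a = 180
C = 180 + 0.59(7310) = 180 + 4312.9 = 4492.9

C = 4492.9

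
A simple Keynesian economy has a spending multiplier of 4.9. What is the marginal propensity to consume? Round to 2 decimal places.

MPC = 0.80

k = 1/(1 − MPC), so 1 − MPC = 1/k = 1/4.9 = 0.2041
MPC = 1 − 0.2041 = 0.80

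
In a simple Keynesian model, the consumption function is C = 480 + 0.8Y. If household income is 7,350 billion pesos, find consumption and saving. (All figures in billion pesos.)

C = 480 + 0.8(7350) = 480 + 5880 = 6360
S = Y − C = 7350 − 6360 = 990

C = 6360; S = 990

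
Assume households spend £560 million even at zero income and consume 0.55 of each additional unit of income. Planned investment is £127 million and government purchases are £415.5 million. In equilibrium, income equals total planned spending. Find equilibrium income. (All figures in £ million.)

Y = 2450

Y = C + I + G = 560 + 0.55Y + 127 + 415.5
Y − 0.55Y = 1102.5
0.45Y = 1102.5, so Y = 1102.5/0.45 = 2450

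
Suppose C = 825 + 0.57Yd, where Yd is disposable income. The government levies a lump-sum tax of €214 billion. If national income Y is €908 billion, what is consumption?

C = 1220.58

Yd = Y − T = 908 − 214 = 694
C = 825 + 0.57(694) = 825 + 395.58 = 1220.58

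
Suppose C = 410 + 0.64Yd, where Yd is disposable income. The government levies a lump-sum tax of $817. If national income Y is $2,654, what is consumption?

C = 1585.68

Yd = Y − T = 2654 − 817 = 1837
C = 410 + 0.64(1837) = 410 + 1175.68 = 1585.68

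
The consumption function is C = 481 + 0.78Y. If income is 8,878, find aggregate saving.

C = 481 + 0.78(8878) = 481 + 6924.84 = 7405.84
S = Y − C = 8878 − 7405.84 = 1472.16

S = 1472.16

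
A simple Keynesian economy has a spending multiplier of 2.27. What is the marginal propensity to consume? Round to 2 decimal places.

k = 1/(1 − MPC), so 1 − MPC = 1/k = 1/2.27 = 0.4405
MPC = 1 − 0.4405 = 0.56

MPC = 0.56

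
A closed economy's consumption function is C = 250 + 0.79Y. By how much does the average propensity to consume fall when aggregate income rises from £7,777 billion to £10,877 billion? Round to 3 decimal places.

ΔAPC = 0.009

At Y = 7777: C = 250 + 0.79(7777) = 6393.83, APC = 6393.83/7777 = 0.8221
At Y = 10877: C = 8842.83, APC = 8842.83/10877 = 0.8130
Fall in APC = 0.8221 − 0.8130 = 0.0091 ≈ 0.009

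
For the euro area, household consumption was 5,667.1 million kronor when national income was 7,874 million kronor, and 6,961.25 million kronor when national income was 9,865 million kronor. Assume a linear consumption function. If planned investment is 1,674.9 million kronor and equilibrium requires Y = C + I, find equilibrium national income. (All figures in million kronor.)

Y = 6354

MPC = (6961.25 − 5667.1)/(9865 − 7874) = 1294.15/1991 = 0.65
a = 5667.1 − 0.65(7874) = 549
Equilibrium: Y = 549 + 0.65Y + 1674.9
0.35Y = 2223.9, so Y = 2223.9/0.35 = 6354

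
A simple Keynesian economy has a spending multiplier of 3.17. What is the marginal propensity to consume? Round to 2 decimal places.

MPC = 0.68

k = 1/(1 − MPC), so 1 − MPC = 1/k = 1/3.17 = 0.3155
MPC = 1 − 0.3155 = 0.68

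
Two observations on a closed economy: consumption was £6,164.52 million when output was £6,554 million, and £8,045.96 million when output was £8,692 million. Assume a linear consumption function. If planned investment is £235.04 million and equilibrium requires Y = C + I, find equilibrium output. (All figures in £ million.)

Y = 5267

MPC = (8045.96 − 6164.52)/(8692 − 6554) = 1881.44/2138 = 0.88
a = 6164.52 − 0.88(6554) = 397
Equilibrium: Y = 397 + 0.88Y + 235.04
0.12Y = 632.04, so Y = 632.04/0.12 = 5267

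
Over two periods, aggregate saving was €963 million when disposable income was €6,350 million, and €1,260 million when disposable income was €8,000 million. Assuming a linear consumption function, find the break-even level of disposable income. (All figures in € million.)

MPS = ΔS/ΔY = (1260 − 963)/(8000 − 6350) = 297/1650 = 0.18
MPC = 1 − MPS = 0.82
From S(6350) = 963: −a + 0.18(6350) = 963, so a = 1143 − 963 = 180
Break-even (S = 0): Y = a/MPS = 180/0.18 = 1000

Y = 1000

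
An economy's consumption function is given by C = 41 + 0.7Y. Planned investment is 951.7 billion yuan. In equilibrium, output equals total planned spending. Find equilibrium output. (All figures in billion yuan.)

Y = C + I = 41 + 0.7Y + 951.7
Y − 0.7Y = 992.7
0.3Y = 992.7, so Y = 992.7/0.3 = 3309

Y = 3309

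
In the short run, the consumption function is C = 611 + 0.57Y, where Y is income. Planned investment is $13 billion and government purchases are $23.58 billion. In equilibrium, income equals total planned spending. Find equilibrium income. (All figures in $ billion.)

Y = 1506

Y = C + I + G = 611 + 0.57Y + 13 + 23.58
Y − 0.57Y = 647.58
0.43Y = 647.58, so Y = 647.58/0.43 = 1506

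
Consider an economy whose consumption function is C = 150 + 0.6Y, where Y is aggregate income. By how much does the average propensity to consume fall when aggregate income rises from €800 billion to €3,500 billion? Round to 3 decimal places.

ΔAPC = 0.145

At Y = 800: C = 150 + 0.6(800) = 630, APC = 630/800 = 0.7875
At Y = 3500: C = 2250, APC = 2250/3500 = 0.6429
Fall in APC = 0.7875 − 0.6429 = 0.1446 ≈ 0.145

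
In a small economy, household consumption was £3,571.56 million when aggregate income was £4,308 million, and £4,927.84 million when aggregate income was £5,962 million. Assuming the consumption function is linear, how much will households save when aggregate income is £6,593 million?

MPC = (4927.84 − 3571.56)/(5962 − 4308) = 1356.28/1654 = 0.82
a = 3571.56 − 0.82(4308) = 3571.56 − 3532.56 = 39
C = 39 + 0.82(6593) = 5445.26
S = 6593 − 5445.26 = 1147.74

S = 1147.74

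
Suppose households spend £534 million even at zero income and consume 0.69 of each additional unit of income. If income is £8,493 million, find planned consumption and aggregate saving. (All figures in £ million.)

C = 6394.17; S = 2098.83

C = 534 + 0.69(8493) = 534 + 5860.17 = 6394.17
S = Y − C = 8493 − 6394.17 = 2098.83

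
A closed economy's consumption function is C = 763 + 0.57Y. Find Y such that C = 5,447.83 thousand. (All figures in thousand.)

763 + 0.57Y = 5447.83
0.57Y = 4684.83, so Y = 4684.83/0.57 = 8219

Y = 8219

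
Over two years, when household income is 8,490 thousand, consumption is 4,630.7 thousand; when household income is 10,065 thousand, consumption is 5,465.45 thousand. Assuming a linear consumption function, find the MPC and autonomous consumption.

MPC = 0.53; a = 131

MPC = ΔC/ΔY = (5465.45 − 4630.7)/(10065 − 8490) = 834.75/1575 = 0.53
a = C − MPC·Y = 4630.7 − 0.53(8490) = 4630.7 − 4499.7 = 131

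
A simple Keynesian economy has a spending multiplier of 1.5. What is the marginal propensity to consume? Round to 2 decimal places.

k = 1/(1 − MPC), so 1 − MPC = 1/k = 1/1.5 = 0.6667
MPC = 1 − 0.6667 = 0.33

MPC = 0.33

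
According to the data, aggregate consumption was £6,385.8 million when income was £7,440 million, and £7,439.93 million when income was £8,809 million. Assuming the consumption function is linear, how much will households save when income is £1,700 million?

MPC = (7439.93 − 6385.8)/(8809 − 7440) = 1054.13/1369 = 0.77
a = 6385.8 − 0.77(7440) = 6385.8 − 5728.8 = 657
C = 657 + 0.77(1700) = 1966
S = 1700 − 1966 = -266

S = -266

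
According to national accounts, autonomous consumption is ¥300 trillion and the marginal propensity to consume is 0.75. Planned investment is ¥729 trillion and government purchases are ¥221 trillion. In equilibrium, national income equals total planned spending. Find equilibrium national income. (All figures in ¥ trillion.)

Y = 5000

Y = C + I + G = 300 + 0.75Y + 729 + 221
Y − 0.75Y = 1250
0.25Y = 1250, so Y = 1250/0.25 = 5000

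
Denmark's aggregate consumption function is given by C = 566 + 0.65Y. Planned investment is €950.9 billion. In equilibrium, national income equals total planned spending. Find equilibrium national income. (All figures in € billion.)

Y = C + I = 566 + 0.65Y + 950.9
Y − 0.65Y = 1516.9
0.35Y = 1516.9, so Y = 1516.9/0.35 = 4334

Y = 4334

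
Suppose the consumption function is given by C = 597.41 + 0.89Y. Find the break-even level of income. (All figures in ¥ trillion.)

At break-even, C = Y: 597.41 + 0.89Y = Y
0.11Y = 597.41, so Y = 597.41/0.11 = 5431

Y = 5431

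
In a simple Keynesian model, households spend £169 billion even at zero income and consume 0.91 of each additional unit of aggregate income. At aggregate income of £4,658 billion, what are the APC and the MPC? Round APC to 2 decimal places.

APC = 0.95; MPC = 0.91

MPC = 0.91 (the slope of the consumption function)
C = 169 + 0.91(4658) = 4407.78, so APC = 4407.78/4658 = 0.95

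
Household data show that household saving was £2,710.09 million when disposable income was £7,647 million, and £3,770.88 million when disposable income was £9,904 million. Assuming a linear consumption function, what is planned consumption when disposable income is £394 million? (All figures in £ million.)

MPS = ΔS/ΔY = (3770.88 − 2710.09)/(9904 − 7647) = 1060.79/2257 = 0.47
MPC = 1 − MPS = 0.53
Autonomous saving = 2710.09 − 0.47(7647) = -884, so a = 884
C = 884 + 0.53(394) = 884 + 208.82 = 1092.82

C = 1092.82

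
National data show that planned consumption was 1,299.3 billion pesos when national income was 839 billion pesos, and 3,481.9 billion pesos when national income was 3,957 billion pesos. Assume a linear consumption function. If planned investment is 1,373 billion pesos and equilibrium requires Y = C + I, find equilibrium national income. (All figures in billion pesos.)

Y = 6950

MPC = (3481.9 − 1299.3)/(3957 − 839) = 2182.6/3118 = 0.7
a = 1299.3 − 0.7(839) = 712
Equilibrium: Y = 712 + 0.7Y + 1373
0.3Y = 2085, so Y = 2085/0.3 = 6950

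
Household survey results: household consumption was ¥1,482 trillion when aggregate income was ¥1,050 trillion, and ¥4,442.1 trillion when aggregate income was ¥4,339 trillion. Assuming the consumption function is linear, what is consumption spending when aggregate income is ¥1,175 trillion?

MPC = (4442.1 − 1482)/(4339 − 1050) = 2960.1/3289 = 0.9
a = 1482 − 0.9(1050) = 1482 − 945 = 537
C = 537 + 0.9(1175) = 537 + 1057.5 = 1594.5

C = 1594.5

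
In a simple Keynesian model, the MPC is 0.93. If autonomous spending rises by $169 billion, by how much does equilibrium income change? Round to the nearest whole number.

The multiplier is 1/(1 − MPC) = 1/0.07.
ΔY = 169/0.07 = 2414.29 ≈ 2414

ΔY ≈ 2414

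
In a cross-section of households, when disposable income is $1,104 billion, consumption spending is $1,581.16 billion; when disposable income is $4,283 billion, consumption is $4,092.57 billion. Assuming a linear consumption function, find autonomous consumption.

a = 709

MPC = ΔC/ΔY = (4092.57 − 1581.16)/(4283 − 1104) = 2511.41/3179 = 0.79
a = C − MPC·Y = 1581.16 − 0.79(1104) = 1581.16 − 872.16 = 709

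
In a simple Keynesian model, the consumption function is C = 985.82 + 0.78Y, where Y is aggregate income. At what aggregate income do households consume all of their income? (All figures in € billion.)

At break-even, C = Y: 985.82 + 0.78Y = Y
0.22Y = 985.82, so Y = 985.82/0.22 = 4481

Y = 4481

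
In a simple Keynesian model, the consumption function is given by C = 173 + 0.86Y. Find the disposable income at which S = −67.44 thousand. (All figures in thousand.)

S = Y − C = -173 + 0.14Y
-173 + 0.14Y = -67.44, so 0.14Y = 105.56 and Y = 754

Y = 754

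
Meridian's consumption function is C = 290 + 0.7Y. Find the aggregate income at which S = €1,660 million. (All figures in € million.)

Y = 6500

S = Y − C = -290 + 0.3Y
-290 + 0.3Y = 1660, so 0.3Y = 1950 and Y = 6500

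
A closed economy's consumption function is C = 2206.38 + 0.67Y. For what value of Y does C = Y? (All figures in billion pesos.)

At break-even, C = Y: 2206.38 + 0.67Y = Y
0.33Y = 2206.38, so Y = 2206.38/0.33 = 6686

Y = 6686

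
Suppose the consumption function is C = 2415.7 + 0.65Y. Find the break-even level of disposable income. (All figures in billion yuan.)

At break-even, C = Y: 2415.7 + 0.65Y = Y
0.35Y = 2415.7, so Y = 2415.7/0.35 = 6902

Y = 6902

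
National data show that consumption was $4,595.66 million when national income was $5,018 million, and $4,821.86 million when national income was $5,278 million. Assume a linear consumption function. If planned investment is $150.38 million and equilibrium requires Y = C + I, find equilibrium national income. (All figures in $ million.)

MPC = (4821.86 − 4595.66)/(5278 − 5018) = 226.2/260 = 0.87
a = 4595.66 − 0.87(5018) = 230
Equilibrium: Y = 230 + 0.87Y + 150.38
0.13Y = 380.38, so Y = 380.38/0.13 = 2926

Y = 2926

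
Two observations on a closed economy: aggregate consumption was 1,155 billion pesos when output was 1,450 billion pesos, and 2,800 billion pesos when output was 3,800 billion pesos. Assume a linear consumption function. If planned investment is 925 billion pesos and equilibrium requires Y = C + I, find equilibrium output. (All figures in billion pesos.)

MPC = (2800 − 1155)/(3800 − 1450) = 1645/2350 = 0.7
a = 1155 − 0.7(1450) = 140
Equilibrium: Y = 140 + 0.7Y + 925
0.3Y = 1065, so Y = 1065/0.3 = 3550

Y = 3550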